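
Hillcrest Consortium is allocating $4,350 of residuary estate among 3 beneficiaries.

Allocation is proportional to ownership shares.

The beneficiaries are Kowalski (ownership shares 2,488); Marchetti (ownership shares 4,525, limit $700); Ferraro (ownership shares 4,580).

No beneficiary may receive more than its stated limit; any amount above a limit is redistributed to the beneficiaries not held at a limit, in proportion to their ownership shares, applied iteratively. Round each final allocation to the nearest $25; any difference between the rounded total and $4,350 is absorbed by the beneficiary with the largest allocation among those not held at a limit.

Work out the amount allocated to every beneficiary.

Kowalski: $1,275 | Marchetti: $700 | Ferraro: $2,375

Sum of ownership shares: 11,593.
Proportional shares (ignoring caps): Kowalski 933.56; Marchetti 1,697.90; Ferraro 1,718.54.
Held at cap: Marchetti ($700); remaining pool $3,650 reallocated over remaining ownership shares 7,068.
Redistributed shares: Kowalski 1,284.83 → $1,275; Ferraro 2,365.17 → $2,375.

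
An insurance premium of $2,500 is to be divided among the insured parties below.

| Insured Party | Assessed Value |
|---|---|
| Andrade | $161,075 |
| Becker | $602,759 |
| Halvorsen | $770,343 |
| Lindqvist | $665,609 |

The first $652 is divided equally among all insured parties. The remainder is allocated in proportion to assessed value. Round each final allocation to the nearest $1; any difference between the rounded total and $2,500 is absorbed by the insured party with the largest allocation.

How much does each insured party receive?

Equal tier: $652 ÷ 4 = $163 apiece.
Remainder $1,848 by assessed value (total 2,199,786): Andrade 135.32 → $135; Becker 506.37 → $506; Halvorsen 647.15 → $647; Lindqvist 559.17 → $559.
Rounding difference +$1 on remainder applied to Halvorsen.
Totals: Andrade $163 + $135 = $298; Becker $163 + $506 = $669; Halvorsen $163 + $648 = $811; Lindqvist $163 + $559 = $722.

Andrade: $298; Becker: $669; Halvorsen: $811; Lindqvist: $722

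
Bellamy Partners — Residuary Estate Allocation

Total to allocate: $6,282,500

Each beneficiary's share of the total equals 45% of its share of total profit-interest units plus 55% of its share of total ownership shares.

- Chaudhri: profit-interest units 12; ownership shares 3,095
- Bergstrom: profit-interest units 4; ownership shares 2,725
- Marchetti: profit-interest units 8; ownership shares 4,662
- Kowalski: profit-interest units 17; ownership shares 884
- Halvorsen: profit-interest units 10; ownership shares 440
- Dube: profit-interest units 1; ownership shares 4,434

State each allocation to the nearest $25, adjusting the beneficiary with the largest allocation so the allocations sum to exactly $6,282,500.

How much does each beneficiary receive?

Profit-interest units total 52; ownership shares total 16,240.
Blended shares (45% profit-interest units + 55% ownership shares): Chaudhri 0.2087; Bergstrom 0.1269; Marchetti 0.2271; Kowalski 0.1771; Halvorsen 0.1014; Dube 0.1588.
Raw shares: Chaudhri 1,310,934.74; Bergstrom 797,267.76; Marchetti 1,426,873.23; Kowalski 1,112,340.55; Halvorsen 637,296.42; Dube 997,787.29.
Rounded to nearest $25: Chaudhri $1,310,925; Bergstrom $797,275; Marchetti $1,426,875; Kowalski $1,112,350; Halvorsen $637,300; Dube $997,775. Sum = $6,282,500.
No rounding difference to absorb.

Chaudhri: $1,310,925 · Bergstrom: $797,275 · Marchetti: $1,426,875 · Kowalski: $1,112,350 · Halvorsen: $637,300 · Dube: $997,775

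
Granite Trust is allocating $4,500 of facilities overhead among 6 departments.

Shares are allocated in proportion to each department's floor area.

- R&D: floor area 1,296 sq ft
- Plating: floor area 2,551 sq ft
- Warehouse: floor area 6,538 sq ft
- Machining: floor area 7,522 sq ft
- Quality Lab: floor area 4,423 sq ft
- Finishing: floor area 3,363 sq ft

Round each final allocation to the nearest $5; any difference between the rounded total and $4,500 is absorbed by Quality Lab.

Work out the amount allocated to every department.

R&D: $225; Plating: $445; Warehouse: $1,145; Machining: $1,315; Quality Lab: $780; Finishing: $590

Combined floor area = 25,693.
Proportional shares: R&D 1,296/25,693 × $4,500 = 226.99; Plating 2,551/25,693 × $4,500 = 446.79; Warehouse 6,538/25,693 × $4,500 = 1,145.10; Machining 7,522/25,693 × $4,500 = 1,317.44; Quality Lab 4,423/25,693 × $4,500 = 774.67; Finishing 3,363/25,693 × $4,500 = 589.01.
At nearest $5: R&D $225; Plating $445; Warehouse $1,145; Machining $1,315; Quality Lab $775; Finishing $590. Sum = $4,495.
Difference $4,500 − $4,495 = +$5 applied to Quality Lab: Quality Lab becomes $780.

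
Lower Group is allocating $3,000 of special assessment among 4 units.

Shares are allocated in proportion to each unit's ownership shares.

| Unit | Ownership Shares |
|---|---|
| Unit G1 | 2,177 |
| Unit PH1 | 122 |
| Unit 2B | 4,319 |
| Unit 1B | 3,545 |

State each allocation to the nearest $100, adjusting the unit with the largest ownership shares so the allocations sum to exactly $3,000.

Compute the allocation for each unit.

Unit G1: $600 · Unit PH1: $0 · Unit 2B: $1,400 · Unit 1B: $1,000

Ownership shares total: 10,163.
Raw shares: Unit G1 2,177/10,163 × $3,000 = 642.63; Unit PH1 122/10,163 × $3,000 = 36.01; Unit 2B 4,319/10,163 × $3,000 = 1,274.92; Unit 1B 3,545/10,163 × $3,000 = 1,046.44.
Rounded to nearest $100: Unit G1 $600; Unit PH1 $0; Unit 2B $1,300; Unit 1B $1,000. Sum = $2,900.
Difference $3,000 − $2,900 = +$100 applied to largest ownership shares (Unit 2B): Unit 2B becomes $1,400.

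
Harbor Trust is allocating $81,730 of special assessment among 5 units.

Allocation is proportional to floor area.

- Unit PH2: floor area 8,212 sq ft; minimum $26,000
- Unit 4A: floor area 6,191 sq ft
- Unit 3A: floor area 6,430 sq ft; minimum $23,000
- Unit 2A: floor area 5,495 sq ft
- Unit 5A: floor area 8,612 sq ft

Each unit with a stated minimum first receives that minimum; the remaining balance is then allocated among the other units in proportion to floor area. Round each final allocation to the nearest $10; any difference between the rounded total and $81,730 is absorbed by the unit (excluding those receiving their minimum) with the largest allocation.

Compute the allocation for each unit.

Fund the minimums — Unit PH2 $26,000; Unit 3A $23,000. Remaining pool $32,730.
Remaining pool split over remaining floor area 20,298: Unit 4A 9,982.83 → $9,980; Unit 2A 8,860.55 → $8,860; Unit 5A 13,886.63 → $13,890.

Unit PH2: $26,000 | Unit 4A: $9,980 | Unit 3A: $23,000 | Unit 2A: $8,860 | Unit 5A: $13,890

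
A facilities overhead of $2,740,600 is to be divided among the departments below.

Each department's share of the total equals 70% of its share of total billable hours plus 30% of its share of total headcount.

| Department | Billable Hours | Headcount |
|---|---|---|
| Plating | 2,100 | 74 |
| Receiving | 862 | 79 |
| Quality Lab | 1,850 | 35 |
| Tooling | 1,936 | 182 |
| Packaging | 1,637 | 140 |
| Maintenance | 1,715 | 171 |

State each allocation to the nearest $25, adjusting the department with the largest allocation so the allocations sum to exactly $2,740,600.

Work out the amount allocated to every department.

Totals — billable hours 10,100, headcount 681.
Blended shares (70% billable hours + 30% headcount): Plating 0.1781; Receiving 0.0945; Quality Lab 0.1436; Tooling 0.2144; Packaging 0.1751; Maintenance 0.1942.
Raw shares: Plating 488,220.55; Receiving 259,108.21; Quality Lab 393,649.71; Tooling 587,459.75; Packaging 479,959.78; Maintenance 532,202.00.
At nearest $25: Plating $488,225; Receiving $259,100; Quality Lab $393,650; Tooling $587,450; Packaging $479,950; Maintenance $532,200. Sum = $2,740,575.
Difference $2,740,600 − $2,740,575 = +$25 applied to largest allocation (Tooling): Tooling becomes $587,475.

Plating: $488,225 · Receiving: $259,100 · Quality Lab: $393,650 · Tooling: $587,475 · Packaging: $479,950 · Maintenance: $532,200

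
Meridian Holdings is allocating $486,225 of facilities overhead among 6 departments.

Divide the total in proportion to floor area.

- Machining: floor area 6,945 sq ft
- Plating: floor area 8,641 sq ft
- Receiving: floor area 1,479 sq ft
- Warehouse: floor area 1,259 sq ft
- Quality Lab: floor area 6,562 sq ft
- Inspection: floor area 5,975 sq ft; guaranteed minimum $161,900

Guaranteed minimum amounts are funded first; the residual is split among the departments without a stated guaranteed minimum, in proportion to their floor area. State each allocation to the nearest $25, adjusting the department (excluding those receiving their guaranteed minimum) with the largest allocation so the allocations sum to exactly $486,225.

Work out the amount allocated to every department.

Fund the minimums — Inspection $161,900. Remaining pool $324,325.
Remaining pool split over remaining floor area 24,886: Machining 90,510.21 → $90,500; Plating 112,613.21 → $112,625; Receiving 19,274.96 → $19,275; Warehouse 16,407.83 → $16,400; Quality Lab 85,518.79 → $85,525.

Machining: $90,500; Plating: $112,625; Receiving: $19,275; Warehouse: $16,400; Quality Lab: $85,525; Inspection: $161,900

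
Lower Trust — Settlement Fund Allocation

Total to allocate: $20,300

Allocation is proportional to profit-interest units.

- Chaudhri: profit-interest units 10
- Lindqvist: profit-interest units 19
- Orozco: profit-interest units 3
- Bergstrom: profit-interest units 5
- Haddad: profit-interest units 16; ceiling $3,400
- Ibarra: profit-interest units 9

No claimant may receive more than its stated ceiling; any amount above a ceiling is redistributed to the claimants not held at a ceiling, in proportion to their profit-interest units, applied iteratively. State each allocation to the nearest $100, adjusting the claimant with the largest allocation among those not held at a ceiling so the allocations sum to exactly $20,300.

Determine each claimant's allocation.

Chaudhri: $3,700 | Lindqvist: $7,000 | Orozco: $1,100 | Bergstrom: $1,800 | Haddad: $3,400 | Ibarra: $3,300

Total profit-interest units = 62.
Proportional shares (ignoring caps): Chaudhri 3,274.19; Lindqvist 6,220.97; Orozco 982.26; Bergstrom 1,637.10; Haddad 5,238.71; Ibarra 2,946.77.
Cap binds for Haddad ($3,400); residual $16,900 reallocated over remaining profit-interest units 46.
Shares after redistribution: Chaudhri 3,673.91 → $3,700; Lindqvist 6,980.43 → $7,000; Orozco 1,102.17 → $1,100; Bergstrom 1,836.96 → $1,800; Ibarra 3,306.52 → $3,300.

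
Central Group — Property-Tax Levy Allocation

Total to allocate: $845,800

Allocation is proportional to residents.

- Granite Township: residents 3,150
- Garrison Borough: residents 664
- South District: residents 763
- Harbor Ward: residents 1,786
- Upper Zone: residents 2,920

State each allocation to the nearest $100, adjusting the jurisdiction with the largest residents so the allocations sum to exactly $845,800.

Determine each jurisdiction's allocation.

Sum of residents: 9,283.
Proportional shares: Granite Township 3,150/9,283 × $845,800 = 287,005.28; Garrison Borough 664/9,283 × $845,800 = 60,498.89; South District 763/9,283 × $845,800 = 69,519.06; Harbor Ward 1,786/9,283 × $845,800 = 162,727.44; Upper Zone 2,920/9,283 × $845,800 = 266,049.34.
After rounding ($100): Granite Township $287,000; Garrison Borough $60,500; South District $69,500; Harbor Ward $162,700; Upper Zone $266,000. Sum = $845,700.
Difference $845,800 − $845,700 = +$100 applied to largest residents (Granite Township): Granite Township becomes $287,100.

Granite Township: $287,100; Garrison Borough: $60,500; South District: $69,500; Harbor Ward: $162,700; Upper Zone: $266,000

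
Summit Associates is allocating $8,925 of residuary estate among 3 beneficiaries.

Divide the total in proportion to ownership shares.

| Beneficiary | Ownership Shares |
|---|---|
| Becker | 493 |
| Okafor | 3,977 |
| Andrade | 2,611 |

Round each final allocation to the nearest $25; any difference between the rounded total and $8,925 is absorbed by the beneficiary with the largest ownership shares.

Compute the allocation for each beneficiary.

Becker: $625 | Okafor: $5,000 | Andrade: $3,300

Sum of ownership shares: 493 + 3,977 + 2,611 = 7,081.
Proportional shares: Becker 621.38; Okafor 5,012.67; Andrade 3,290.94.
Rounded to nearest $25: Becker $625; Okafor $5,025; Andrade $3,300. Sum = $8,950.
Difference $8,925 − $8,950 = −$25 applied to largest ownership shares (Okafor): Okafor becomes $5,000.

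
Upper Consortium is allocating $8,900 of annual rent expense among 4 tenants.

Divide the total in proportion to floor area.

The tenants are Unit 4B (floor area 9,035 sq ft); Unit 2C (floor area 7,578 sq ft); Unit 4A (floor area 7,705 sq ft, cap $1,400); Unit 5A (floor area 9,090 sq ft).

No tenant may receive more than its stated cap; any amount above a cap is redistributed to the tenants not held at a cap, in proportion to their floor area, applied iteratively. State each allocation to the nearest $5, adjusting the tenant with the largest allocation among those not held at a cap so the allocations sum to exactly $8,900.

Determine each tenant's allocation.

Unit 4B: $2,635 · Unit 2C: $2,210 · Unit 4A: $1,400 · Unit 5A: $2,655

Floor area total: 33,408.
Pro-rata shares before constraints: Unit 4B 2,406.95; Unit 2C 2,018.80; Unit 4A 2,052.64; Unit 5A 2,421.61.
Cap binds for Unit 4A ($1,400); balance $7,500 reallocated over remaining floor area 25,703.
Shares after redistribution: Unit 4B 2,636.37 → $2,635; Unit 2C 2,211.22 → $2,210; Unit 5A 2,652.41 → $2,650.
Rounding difference +$5 applied to Unit 5A → $2,655.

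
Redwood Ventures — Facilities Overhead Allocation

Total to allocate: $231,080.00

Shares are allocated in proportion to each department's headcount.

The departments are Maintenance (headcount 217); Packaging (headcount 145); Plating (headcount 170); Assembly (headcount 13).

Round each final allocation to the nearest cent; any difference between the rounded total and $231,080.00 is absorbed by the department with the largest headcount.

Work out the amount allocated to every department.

Maintenance: $92,008.00 · Packaging: $61,480.00 · Plating: $72,080.00 · Assembly: $5,512.00

Total headcount = 217 + 145 + 170 + 13 = 545.
Proportional shares: Maintenance 92,008.0000; Packaging 61,480.0000; Plating 72,080.0000; Assembly 5,512.0000.
At nearest cent: Maintenance $92,008.00; Packaging $61,480.00; Plating $72,080.00; Assembly $5,512.00. Sum = $231,080.00.
Sum already equals the total — no adjustment.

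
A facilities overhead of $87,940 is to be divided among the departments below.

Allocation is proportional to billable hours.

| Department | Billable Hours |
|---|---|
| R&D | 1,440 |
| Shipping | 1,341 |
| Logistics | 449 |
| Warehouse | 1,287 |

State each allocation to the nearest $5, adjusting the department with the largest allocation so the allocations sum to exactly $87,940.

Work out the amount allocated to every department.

Total billable hours = 4,517.
Unrounded shares: R&D 1,440/4,517 × $87,940 = 28,034.89; Shipping 1,341/4,517 × $87,940 = 26,107.49; Logistics 449/4,517 × $87,940 = 8,741.43; Warehouse 1,287/4,517 × $87,940 = 25,056.18.
After rounding ($5): R&D $28,035; Shipping $26,105; Logistics $8,740; Warehouse $25,055. Sum = $87,935.
Difference $87,940 − $87,935 = +$5 applied to largest allocation (R&D): R&D becomes $28,040.

R&D: $28,040 | Shipping: $26,105 | Logistics: $8,740 | Warehouse: $25,055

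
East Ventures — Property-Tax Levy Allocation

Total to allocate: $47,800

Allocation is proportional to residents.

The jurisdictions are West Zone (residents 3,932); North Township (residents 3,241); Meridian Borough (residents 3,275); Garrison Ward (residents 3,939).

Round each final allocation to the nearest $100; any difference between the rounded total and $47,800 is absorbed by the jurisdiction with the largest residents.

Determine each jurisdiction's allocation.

Combined residents = 14,387.
Unrounded shares: West Zone 3,932/14,387 × $47,800 = 13,063.85; North Township 3,241/14,387 × $47,800 = 10,768.04; Meridian Borough 3,275/14,387 × $47,800 = 10,881.00; Garrison Ward 3,939/14,387 × $47,800 = 13,087.11.
At nearest $100: West Zone $13,100; North Township $10,800; Meridian Borough $10,900; Garrison Ward $13,100. Sum = $47,900.
Difference $47,800 − $47,900 = −$100 applied to largest residents (Garrison Ward): Garrison Ward becomes $13,000.

West Zone: $13,100 | North Township: $10,800 | Meridian Borough: $10,900 | Garrison Ward: $13,000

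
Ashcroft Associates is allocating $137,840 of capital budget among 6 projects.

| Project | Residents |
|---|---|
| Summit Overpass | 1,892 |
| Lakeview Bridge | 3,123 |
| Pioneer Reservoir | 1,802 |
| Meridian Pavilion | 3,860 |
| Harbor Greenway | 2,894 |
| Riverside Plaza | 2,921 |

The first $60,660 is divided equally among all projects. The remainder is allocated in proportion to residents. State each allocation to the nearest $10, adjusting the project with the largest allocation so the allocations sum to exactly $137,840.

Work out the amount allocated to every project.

$60,660 shared equally gives $10,110 per project.
Remainder $77,180 by residents (total 16,492): Summit Overpass 8,854.27 → $8,850; Lakeview Bridge 14,615.16 → $14,620; Pioneer Reservoir 8,433.08 → $8,430; Meridian Pavilion 18,064.20 → $18,060; Harbor Greenway 13,543.47 → $13,540; Riverside Plaza 13,669.83 → $13,670.
Rounding difference +$10 on remainder applied to Meridian Pavilion.
Totals: Summit Overpass $10,110 + $8,850 = $18,960; Lakeview Bridge $10,110 + $14,620 = $24,730; Pioneer Reservoir $10,110 + $8,430 = $18,540; Meridian Pavilion $10,110 + $18,070 = $28,180; Harbor Greenway $10,110 + $13,540 = $23,650; Riverside Plaza $10,110 + $13,670 = $23,780.

Summit Overpass: $18,960 · Lakeview Bridge: $24,730 · Pioneer Reservoir: $18,540 · Meridian Pavilion: $28,180 · Harbor Greenway: $23,650 · Riverside Plaza: $23,780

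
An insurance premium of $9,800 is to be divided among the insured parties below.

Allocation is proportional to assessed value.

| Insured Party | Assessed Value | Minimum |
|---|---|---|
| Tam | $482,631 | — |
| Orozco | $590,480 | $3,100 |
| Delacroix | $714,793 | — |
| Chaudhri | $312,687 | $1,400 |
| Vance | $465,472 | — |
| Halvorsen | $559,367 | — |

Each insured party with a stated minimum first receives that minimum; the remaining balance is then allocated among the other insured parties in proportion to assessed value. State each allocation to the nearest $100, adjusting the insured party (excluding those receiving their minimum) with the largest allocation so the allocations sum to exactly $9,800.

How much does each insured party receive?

Fund the minimums — Orozco $3,100; Chaudhri $1,400. Balance $5,300.
Balance split over remaining assessed value 2,222,263: Tam 1,151.05 → $1,200; Delacroix 1,704.75 → $1,700; Vance 1,110.13 → $1,100; Halvorsen 1,334.07 → $1,300.

Tam: $1,200; Orozco: $3,100; Delacroix: $1,700; Chaudhri: $1,400; Vance: $1,100; Halvorsen: $1,300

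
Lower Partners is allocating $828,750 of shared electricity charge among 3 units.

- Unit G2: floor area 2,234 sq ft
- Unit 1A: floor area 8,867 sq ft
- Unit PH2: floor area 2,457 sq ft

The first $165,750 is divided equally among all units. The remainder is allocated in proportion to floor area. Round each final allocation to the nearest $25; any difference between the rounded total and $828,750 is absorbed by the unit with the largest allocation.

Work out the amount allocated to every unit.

Equal tier: $165,750 ÷ 3 = $55,250 apiece.
Remainder $663,000 by floor area (total 13,558): Unit G2 109,244.87 → $109,250; Unit 1A 433,605.33 → $433,600; Unit PH2 120,149.80 → $120,150.
Totals: Unit G2 $55,250 + $109,250 = $164,500; Unit 1A $55,250 + $433,600 = $488,850; Unit PH2 $55,250 + $120,150 = $175,400.

Unit G2: $164,500 | Unit 1A: $488,850 | Unit PH2: $175,400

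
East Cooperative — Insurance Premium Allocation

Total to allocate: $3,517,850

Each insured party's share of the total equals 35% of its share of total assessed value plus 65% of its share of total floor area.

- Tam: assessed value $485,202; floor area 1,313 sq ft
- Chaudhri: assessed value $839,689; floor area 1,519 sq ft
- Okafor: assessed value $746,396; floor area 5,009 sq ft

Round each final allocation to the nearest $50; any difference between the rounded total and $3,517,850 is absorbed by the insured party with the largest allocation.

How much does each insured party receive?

Totals — assessed value 2,071,287, floor area 7,841.
Blended shares (35% assessed value + 65% floor area): Tam 0.1908; Chaudhri 0.2678; Okafor 0.5414.
Proportional shares: Tam 671,320.27; Chaudhri 942,114.08; Okafor 1,904,415.65.
At nearest $50: Tam $671,300; Chaudhri $942,100; Okafor $1,904,400. Sum = $3,517,800.
Difference $3,517,850 − $3,517,800 = +$50 applied to largest allocation (Okafor): Okafor becomes $1,904,450.

Tam: $671,300 · Chaudhri: $942,100 · Okafor: $1,904,450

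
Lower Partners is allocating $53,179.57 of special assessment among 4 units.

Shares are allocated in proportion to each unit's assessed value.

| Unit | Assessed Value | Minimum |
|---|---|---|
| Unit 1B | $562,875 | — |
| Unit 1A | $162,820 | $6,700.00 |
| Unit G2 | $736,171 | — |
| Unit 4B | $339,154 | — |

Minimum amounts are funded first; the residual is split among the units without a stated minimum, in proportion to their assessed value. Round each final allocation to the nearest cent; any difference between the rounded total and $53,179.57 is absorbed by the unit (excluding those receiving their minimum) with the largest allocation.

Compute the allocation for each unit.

Unit 1B: $15,970.08 | Unit 1A: $6,700.00 | Unit G2: $20,886.90 | Unit 4B: $9,622.59

Fund the minimums — Unit 1A $6,700.00. Residual $46,479.57.
Residual split over remaining assessed value 1,638,200: Unit 1B 15,970.0818 → $15,970.08; Unit G2 20,886.8951 → $20,886.90; Unit 4B 9,622.5931 → $9,622.59.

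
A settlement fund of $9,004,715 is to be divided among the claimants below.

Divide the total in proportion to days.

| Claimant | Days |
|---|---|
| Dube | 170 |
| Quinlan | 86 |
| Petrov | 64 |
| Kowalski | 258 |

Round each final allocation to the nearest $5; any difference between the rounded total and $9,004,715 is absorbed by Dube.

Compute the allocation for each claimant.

Dube: $2,648,450 | Quinlan: $1,339,800 | Petrov: $997,060 | Kowalski: $4,019,405

Total days = 578.
Raw shares: Dube 170/578 × $9,004,715 = 2,648,445.59; Quinlan 86/578 × $9,004,715 = 1,339,801.89; Petrov 64/578 × $9,004,715 = 997,061.87; Kowalski 258/578 × $9,004,715 = 4,019,405.66.
Rounded to nearest $5: Dube $2,648,445; Quinlan $1,339,800; Petrov $997,060; Kowalski $4,019,405. Sum = $9,004,710.
Difference $9,004,715 − $9,004,710 = +$5 applied to Dube: Dube becomes $2,648,450.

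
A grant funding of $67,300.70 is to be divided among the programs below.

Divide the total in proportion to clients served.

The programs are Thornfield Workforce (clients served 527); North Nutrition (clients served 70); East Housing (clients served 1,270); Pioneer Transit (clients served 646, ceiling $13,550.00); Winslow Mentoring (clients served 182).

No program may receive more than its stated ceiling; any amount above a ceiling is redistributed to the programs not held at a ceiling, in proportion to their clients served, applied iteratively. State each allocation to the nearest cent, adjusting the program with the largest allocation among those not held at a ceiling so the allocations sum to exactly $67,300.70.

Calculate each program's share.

Sum of clients served: 2,695.
Pro-rata shares before constraints: Thornfield Workforce 13,160.4708; North Nutrition 1,748.0701; East Housing 31,714.9866; Pioneer Transit 16,132.1901; Winslow Mentoring 4,544.9823.
Held at cap: Pioneer Transit ($13,550.00); balance $53,750.70 reallocated over remaining clients served 2,049.
Remaining shares: Thornfield Workforce 13,824.6066 → $13,824.61; North Nutrition 1,836.2855 → $1,836.29; East Housing 33,315.4656 → $33,315.47; Winslow Mentoring 4,774.3423 → $4,774.34.
Rounding difference −$0.01 applied to East Housing → $33,315.46.

Thornfield Workforce: $13,824.61 · North Nutrition: $1,836.29 · East Housing: $33,315.46 · Pioneer Transit: $13,550.00 · Winslow Mentoring: $4,774.34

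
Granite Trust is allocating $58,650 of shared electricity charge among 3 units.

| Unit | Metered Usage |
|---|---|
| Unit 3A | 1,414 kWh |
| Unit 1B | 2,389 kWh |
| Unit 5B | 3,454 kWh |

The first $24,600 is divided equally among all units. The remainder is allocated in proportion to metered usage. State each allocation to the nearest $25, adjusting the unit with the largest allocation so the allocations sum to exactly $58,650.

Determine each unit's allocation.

First tranche $24,600 split equally: $8,200 each.
Remainder $34,050 by metered usage (total 7,257): Unit 3A 6,634.52 → $6,625; Unit 1B 11,209.24 → $11,200; Unit 5B 16,206.24 → $16,200.
Rounding difference +$25 on remainder applied to Unit 5B.
Totals: Unit 3A $8,200 + $6,625 = $14,825; Unit 1B $8,200 + $11,200 = $19,400; Unit 5B $8,200 + $16,225 = $24,425.

Unit 3A: $14,825 | Unit 1B: $19,400 | Unit 5B: $24,425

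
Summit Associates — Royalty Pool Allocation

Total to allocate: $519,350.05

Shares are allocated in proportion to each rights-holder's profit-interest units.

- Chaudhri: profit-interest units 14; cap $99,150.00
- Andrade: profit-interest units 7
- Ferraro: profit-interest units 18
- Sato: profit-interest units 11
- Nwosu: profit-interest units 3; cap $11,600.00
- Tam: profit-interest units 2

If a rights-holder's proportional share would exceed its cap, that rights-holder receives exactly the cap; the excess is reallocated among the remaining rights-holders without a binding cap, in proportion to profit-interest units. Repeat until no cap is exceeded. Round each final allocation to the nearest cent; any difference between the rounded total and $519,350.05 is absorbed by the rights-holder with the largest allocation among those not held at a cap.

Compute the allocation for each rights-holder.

Sum of profit-interest units: 55.
Pro-rata shares before constraints: Chaudhri 132,198.1945; Andrade 66,099.0973; Ferraro 169,969.1073; Sato 103,870.0100; Nwosu 28,328.1845; Tam 18,885.4564.
Held at cap: Chaudhri ($99,150.00), Nwosu ($11,600.00); residual $408,600.05 reallocated over remaining profit-interest units 38.
Remaining shares: Andrade 75,268.4303 → $75,268.43; Ferraro 193,547.3921 → $193,547.39; Sato 118,278.9618 → $118,278.96; Tam 21,505.2658 → $21,505.27.

Chaudhri: $99,150.00 | Andrade: $75,268.43 | Ferraro: $193,547.39 | Sato: $118,278.96 | Nwosu: $11,600.00 | Tam: $21,505.27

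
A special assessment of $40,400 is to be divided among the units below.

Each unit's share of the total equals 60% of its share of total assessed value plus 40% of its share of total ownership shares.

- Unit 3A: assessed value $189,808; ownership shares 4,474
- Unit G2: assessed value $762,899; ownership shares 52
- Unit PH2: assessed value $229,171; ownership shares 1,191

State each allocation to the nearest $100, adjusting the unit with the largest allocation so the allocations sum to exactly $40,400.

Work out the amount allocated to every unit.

Unit 3A: $16,500 | Unit G2: $15,800 | Unit PH2: $8,100

Assessed value total 1,181,878; ownership shares total 5,717.
Combined weights (60% assessed value + 40% ownership shares): Unit 3A 0.4094; Unit G2 0.3909; Unit PH2 0.1997.
Proportional shares: Unit 3A 16,539.38; Unit G2 15,793.84; Unit PH2 8,066.78.
At nearest $100: Unit 3A $16,500; Unit G2 $15,800; Unit PH2 $8,100. Sum = $40,400.
Sum already equals the total — no adjustment.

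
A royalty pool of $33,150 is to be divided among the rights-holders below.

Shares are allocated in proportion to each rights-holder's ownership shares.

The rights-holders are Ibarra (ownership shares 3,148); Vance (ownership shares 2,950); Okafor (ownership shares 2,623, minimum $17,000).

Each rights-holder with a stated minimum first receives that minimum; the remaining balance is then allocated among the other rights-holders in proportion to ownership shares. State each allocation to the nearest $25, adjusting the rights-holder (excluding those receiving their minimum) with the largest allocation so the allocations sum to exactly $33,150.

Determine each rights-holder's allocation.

Guaranteed amounts: Okafor $17,000. Remaining pool $16,150.
Remaining pool split over remaining ownership shares 6,098: Ibarra 8,337.19 → $8,325; Vance 7,812.81 → $7,825.

Ibarra: $8,325 · Vance: $7,825 · Okafor: $17,000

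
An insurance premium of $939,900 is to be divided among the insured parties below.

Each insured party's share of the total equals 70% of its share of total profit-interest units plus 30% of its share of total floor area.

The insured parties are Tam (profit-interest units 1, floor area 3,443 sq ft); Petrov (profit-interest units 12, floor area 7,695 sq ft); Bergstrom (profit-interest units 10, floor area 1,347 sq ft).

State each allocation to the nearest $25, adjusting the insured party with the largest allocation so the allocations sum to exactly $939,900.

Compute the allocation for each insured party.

Tam: $106,375; Petrov: $517,050; Bergstrom: $316,475

Profit-interest units total 23; floor area total 12,485.
Composite weights (70% profit-interest units + 30% floor area): Tam 0.1132; Petrov 0.5501; Bergstrom 0.3367.
Proportional shares: Tam 106,364.78; Petrov 517,057.11; Bergstrom 316,478.11.
Rounded to nearest $25: Tam $106,375; Petrov $517,050; Bergstrom $316,475. Sum = $939,900.
No rounding difference to absorb.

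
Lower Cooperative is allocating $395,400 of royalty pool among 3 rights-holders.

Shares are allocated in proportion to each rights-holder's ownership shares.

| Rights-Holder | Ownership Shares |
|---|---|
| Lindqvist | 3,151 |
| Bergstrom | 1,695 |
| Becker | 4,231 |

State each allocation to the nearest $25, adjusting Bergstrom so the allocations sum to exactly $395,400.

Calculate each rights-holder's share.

Lindqvist: $137,250 · Bergstrom: $73,850 · Becker: $184,300

Combined ownership shares = 9,077.
Raw shares: Lindqvist 3,151/9,077 × $395,400 = 137,259.60; Bergstrom 1,695/9,077 × $395,400 = 73,835.30; Becker 4,231/9,077 × $395,400 = 184,305.10.
At nearest $25: Lindqvist $137,250; Bergstrom $73,825; Becker $184,300. Sum = $395,375.
Difference $395,400 − $395,375 = +$25 applied to Bergstrom: Bergstrom becomes $73,850.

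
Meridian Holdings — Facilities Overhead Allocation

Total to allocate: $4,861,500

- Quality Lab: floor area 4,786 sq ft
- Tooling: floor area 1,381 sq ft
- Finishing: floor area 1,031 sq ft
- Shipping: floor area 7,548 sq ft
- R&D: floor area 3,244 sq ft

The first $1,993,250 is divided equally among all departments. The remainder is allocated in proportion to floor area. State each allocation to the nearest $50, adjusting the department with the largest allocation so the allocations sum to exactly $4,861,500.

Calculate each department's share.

First tranche $1,993,250 split equally: $398,650 each.
Remainder $2,868,250 by floor area (total 17,990): Quality Lab 763,059.73 → $763,050; Tooling 220,180.84 → $220,200; Finishing 164,378.31 → $164,400; Shipping 1,203,421.40 → $1,203,400; R&D 517,209.73 → $517,200.
Totals: Quality Lab $398,650 + $763,050 = $1,161,700; Tooling $398,650 + $220,200 = $618,850; Finishing $398,650 + $164,400 = $563,050; Shipping $398,650 + $1,203,400 = $1,602,050; R&D $398,650 + $517,200 = $915,850.

Quality Lab: $1,161,700 | Tooling: $618,850 | Finishing: $563,050 | Shipping: $1,602,050 | R&D: $915,850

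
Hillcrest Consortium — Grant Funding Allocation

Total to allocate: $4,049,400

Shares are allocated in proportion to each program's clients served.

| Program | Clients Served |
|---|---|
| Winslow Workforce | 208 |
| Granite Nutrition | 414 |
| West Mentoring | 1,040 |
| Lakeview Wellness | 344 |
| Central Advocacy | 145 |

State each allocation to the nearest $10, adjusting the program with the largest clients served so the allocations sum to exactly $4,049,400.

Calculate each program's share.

Winslow Workforce: $391,570 | Granite Nutrition: $779,380 | West Mentoring: $1,957,880 | Lakeview Wellness: $647,600 | Central Advocacy: $272,970

Clients served total: 2,151.
Pro-rata amounts: Winslow Workforce 208/2,151 × $4,049,400 = 391,573.78; Granite Nutrition 414/2,151 × $4,049,400 = 779,382.43; West Mentoring 1,040/2,151 × $4,049,400 = 1,957,868.90; Lakeview Wellness 344/2,151 × $4,049,400 = 647,602.79; Central Advocacy 145/2,151 × $4,049,400 = 272,972.11.
After rounding ($10): Winslow Workforce $391,570; Granite Nutrition $779,380; West Mentoring $1,957,870; Lakeview Wellness $647,600; Central Advocacy $272,970. Sum = $4,049,390.
Difference $4,049,400 − $4,049,390 = +$10 applied to largest clients served (West Mentoring): West Mentoring becomes $1,957,880.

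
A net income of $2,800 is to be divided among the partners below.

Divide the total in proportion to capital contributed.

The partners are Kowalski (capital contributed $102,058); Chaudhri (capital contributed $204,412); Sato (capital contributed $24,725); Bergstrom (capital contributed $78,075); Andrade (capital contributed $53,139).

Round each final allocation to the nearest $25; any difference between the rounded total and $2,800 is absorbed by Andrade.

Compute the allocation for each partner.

Kowalski: $625 · Chaudhri: $1,250 · Sato: $150 · Bergstrom: $475 · Andrade: $300

Capital contributed total: 462,409.
Unrounded shares: Kowalski 102,058/462,409 × $2,800 = 617.99; Chaudhri 204,412/462,409 × $2,800 = 1,237.76; Sato 24,725/462,409 × $2,800 = 149.72; Bergstrom 78,075/462,409 × $2,800 = 472.76; Andrade 53,139/462,409 × $2,800 = 321.77.
At nearest $25: Kowalski $625; Chaudhri $1,250; Sato $150; Bergstrom $475; Andrade $325. Sum = $2,825.
Difference $2,800 − $2,825 = −$25 applied to Andrade: Andrade becomes $300.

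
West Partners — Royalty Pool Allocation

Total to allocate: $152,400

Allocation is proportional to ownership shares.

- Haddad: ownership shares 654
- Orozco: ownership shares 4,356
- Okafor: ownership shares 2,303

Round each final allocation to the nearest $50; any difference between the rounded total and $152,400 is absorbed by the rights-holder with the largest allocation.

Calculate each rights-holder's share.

Combined ownership shares = 7,313.
Proportional shares: Haddad 654/7,313 × $152,400 = 13,629.10; Orozco 4,356/7,313 × $152,400 = 90,777.30; Okafor 2,303/7,313 × $152,400 = 47,993.60.
Rounded to nearest $50: Haddad $13,650; Orozco $90,800; Okafor $48,000. Sum = $152,450.
Difference $152,400 − $152,450 = −$50 applied to largest allocation (Orozco): Orozco becomes $90,750.

Haddad: $13,650; Orozco: $90,750; Okafor: $48,000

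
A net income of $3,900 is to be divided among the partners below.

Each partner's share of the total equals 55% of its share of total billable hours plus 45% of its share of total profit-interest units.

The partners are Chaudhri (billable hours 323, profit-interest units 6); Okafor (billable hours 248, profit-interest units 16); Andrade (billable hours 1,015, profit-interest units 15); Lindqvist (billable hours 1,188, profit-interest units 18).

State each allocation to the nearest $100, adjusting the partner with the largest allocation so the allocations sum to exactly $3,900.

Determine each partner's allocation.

Chaudhri: $400 | Okafor: $700 | Andrade: $1,300 | Lindqvist: $1,500

Billable hours total 2,774; profit-interest units total 55.
Composite weights (55% billable hours + 45% profit-interest units): Chaudhri 0.1131; Okafor 0.1801; Andrade 0.3240; Lindqvist 0.3828.
Raw shares: Chaudhri 441.21; Okafor 702.31; Andrade 1,263.49; Lindqvist 1,492.99.
At nearest $100: Chaudhri $400; Okafor $700; Andrade $1,300; Lindqvist $1,500. Sum = $3,900.
No rounding difference to absorb.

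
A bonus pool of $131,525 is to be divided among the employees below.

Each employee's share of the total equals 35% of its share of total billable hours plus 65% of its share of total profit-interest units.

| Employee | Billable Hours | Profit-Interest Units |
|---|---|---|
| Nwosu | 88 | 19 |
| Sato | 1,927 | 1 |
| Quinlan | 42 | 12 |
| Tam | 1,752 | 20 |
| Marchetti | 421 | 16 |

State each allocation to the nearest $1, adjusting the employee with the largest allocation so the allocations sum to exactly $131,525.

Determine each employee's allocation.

Nwosu: $24,845 · Sato: $22,228 · Quinlan: $15,544 · Tam: $44,211 · Marchetti: $24,697

Totals — billable hours 4,230, profit-interest units 68.
Blended shares (35% billable hours + 65% profit-interest units): Nwosu 0.1889; Sato 0.1690; Quinlan 0.1182; Tam 0.3361; Marchetti 0.1878.
Unrounded shares: Nwosu 24,844.94; Sato 22,228.15; Quinlan 15,543.76; Tam 44,210.95; Marchetti 24,697.20.
At nearest $1: Nwosu $24,845; Sato $22,228; Quinlan $15,544; Tam $44,211; Marchetti $24,697. Sum = $131,525.
Rounded total matches; no reconciliation needed.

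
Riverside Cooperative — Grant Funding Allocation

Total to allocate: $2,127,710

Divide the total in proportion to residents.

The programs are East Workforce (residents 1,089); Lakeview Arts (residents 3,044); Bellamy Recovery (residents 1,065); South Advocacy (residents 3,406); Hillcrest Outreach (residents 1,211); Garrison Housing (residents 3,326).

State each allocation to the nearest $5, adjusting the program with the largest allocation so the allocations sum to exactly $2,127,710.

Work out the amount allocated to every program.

East Workforce: $176,325 · Lakeview Arts: $492,865 · Bellamy Recovery: $172,440 · South Advocacy: $551,475 · Hillcrest Outreach: $196,080 · Garrison Housing: $538,525

Sum of residents: 13,141.
Raw shares: East Workforce 1,089/13,141 × $2,127,710 = 176,324.19; Lakeview Arts 3,044/13,141 × $2,127,710 = 492,865.78; Bellamy Recovery 1,065/13,141 × $2,127,710 = 172,438.26; South Advocacy 3,406/13,141 × $2,127,710 = 551,478.60; Hillcrest Outreach 1,211/13,141 × $2,127,710 = 196,077.68; Garrison Housing 3,326/13,141 × $2,127,710 = 538,525.49.
After rounding ($5): East Workforce $176,325; Lakeview Arts $492,865; Bellamy Recovery $172,440; South Advocacy $551,480; Hillcrest Outreach $196,080; Garrison Housing $538,525. Sum = $2,127,715.
Difference $2,127,710 − $2,127,715 = −$5 applied to largest allocation (South Advocacy): South Advocacy becomes $551,475.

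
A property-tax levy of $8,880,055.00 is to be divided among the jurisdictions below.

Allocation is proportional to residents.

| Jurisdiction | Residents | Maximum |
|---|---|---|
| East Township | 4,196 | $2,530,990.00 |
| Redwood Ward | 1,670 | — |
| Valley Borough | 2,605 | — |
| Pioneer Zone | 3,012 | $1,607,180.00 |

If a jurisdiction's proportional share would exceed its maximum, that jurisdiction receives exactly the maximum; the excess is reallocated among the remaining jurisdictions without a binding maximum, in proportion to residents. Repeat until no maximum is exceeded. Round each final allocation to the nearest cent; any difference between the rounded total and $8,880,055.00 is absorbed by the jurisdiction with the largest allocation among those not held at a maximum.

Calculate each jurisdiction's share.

Combined residents = 11,483.
Pro-rata shares before constraints: East Township 3,244,858.5544; Redwood Ward 1,291,447.5181; Valley Borough 2,014,503.4638; Pioneer Zone 2,329,245.4637.
Cap binds for East Township ($2,530,990.00), Pioneer Zone ($1,607,180.00); balance $4,741,885.00 reallocated over remaining residents 4,275.
Remaining shares: Redwood Ward 1,852,385.4854 → $1,852,385.49; Valley Borough 2,889,499.5146 → $2,889,499.51.

East Township: $2,530,990.00; Redwood Ward: $1,852,385.49; Valley Borough: $2,889,499.51; Pioneer Zone: $1,607,180.00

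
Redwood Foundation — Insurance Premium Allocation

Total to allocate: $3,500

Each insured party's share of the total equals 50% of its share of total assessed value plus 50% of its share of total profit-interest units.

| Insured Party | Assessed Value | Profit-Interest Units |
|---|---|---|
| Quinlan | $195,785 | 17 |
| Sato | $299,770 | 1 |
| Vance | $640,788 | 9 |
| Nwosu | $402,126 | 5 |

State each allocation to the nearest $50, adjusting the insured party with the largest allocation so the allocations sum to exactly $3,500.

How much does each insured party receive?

Quinlan: $1,150 | Sato: $400 | Vance: $1,200 | Nwosu: $750

Totals — assessed value 1,538,469, profit-interest units 32.
Combined weights (50% assessed value + 50% profit-interest units): Quinlan 0.3293; Sato 0.1130; Vance 0.3489; Nwosu 0.2088.
Unrounded shares: Quinlan 1,152.39; Sato 395.67; Vance 1,221.08; Nwosu 730.85.
After rounding ($50): Quinlan $1,150; Sato $400; Vance $1,200; Nwosu $750. Sum = $3,500.
Sum already equals the total — no adjustment.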